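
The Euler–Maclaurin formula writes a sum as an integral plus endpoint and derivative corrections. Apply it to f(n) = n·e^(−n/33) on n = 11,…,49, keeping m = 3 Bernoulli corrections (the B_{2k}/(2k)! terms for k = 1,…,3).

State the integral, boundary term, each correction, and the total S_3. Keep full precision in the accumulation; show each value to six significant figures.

S_3 ≈ 436.837

Integral: ∫_11^49 x·e^(−x/33) dx = 427.395.
Endpoint term: (f(11) + f(49))/2 = (7.88184 + 11.1003)/2 = 9.49107.
Running total after boundary: 436.886.
Order-1 term: 1/12 · (-0.109836 − 0.477688) = -0.0489603.
Partial sum through k=1: 436.837.
Order-2 term: −1/720 · (0.000315186 − 0.00175459) = 1.99917e-06.
Partial sum through k=2: 436.837.
Order-3 term: 1/30240 · (6.71470e-07 − 2.81959e-06) = -7.10358e-11.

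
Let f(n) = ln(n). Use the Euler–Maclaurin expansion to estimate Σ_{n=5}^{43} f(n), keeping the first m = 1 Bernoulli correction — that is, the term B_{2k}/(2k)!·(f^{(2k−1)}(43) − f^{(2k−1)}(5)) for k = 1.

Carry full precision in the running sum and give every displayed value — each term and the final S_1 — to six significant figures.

S_1 ≈ 118.355

The integral term ∫_5^43 ln(x) dx = 115.684.
Endpoint term: (f(5) + f(43))/2 = (1.60944 + 3.76120)/2 = 2.68532.
So far: 118.370.
Correction k=1: B_{2}/2! · (f^{(1)}(43) − f^{(1)}(5)) = 1/12 · (0.0232558 − 0.200000) = -0.0147287.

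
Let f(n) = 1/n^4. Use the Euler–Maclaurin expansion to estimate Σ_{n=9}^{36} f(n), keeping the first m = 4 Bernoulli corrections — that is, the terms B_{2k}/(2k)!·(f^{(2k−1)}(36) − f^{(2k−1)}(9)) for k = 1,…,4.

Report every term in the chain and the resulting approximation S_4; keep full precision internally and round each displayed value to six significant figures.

S_4 ≈ 0.000532214

The integral term ∫_9^36 1/x^4 dx = 0.000450103.
Boundary: ½(f(9) + f(36)) = ½(0.000152416 + 5.95374e-07) = 7.65056e-05.
Integral + boundary = 0.000526608.
Order-1 term: 1/12 · (-6.61527e-08 − (-6.77404e-05)) = 5.63952e-06.
Partial sum through k=1: 0.000532248.
Order-2 term: −1/720 · (-1.53131e-09 − (-2.50890e-05)) = -3.48437e-08.
Partial sum through k=2: 0.000532213.
Order-3 term: 1/30240 · (-6.61678e-11 − (-1.73455e-05)) = 5.73592e-10.
Partial sum through k=3: 0.000532214.
Order-4 term: −1/1209600 · (-4.59499e-12 − (-1.92728e-05)) = -1.59332e-11.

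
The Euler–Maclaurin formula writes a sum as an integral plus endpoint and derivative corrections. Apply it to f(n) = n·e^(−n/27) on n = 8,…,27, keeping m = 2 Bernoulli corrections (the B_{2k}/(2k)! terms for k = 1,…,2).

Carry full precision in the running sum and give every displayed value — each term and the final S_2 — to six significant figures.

S_2 ≈ 174.200

The integral term ∫_8^27 x·e^(−x/27) dx = 166.303.
Endpoint term: (f(8) + f(27))/2 = (5.94854 + 9.93274)/2 = 7.94064.
Running total after boundary: 174.243.
Order-1 term: 1/12 · (0.00000 − 0.523251) = -0.0436042.
Running total after k=1: 174.200.
Order-2 term: −1/720 · (0.00100927 − 0.00275773) = 2.42841e-06.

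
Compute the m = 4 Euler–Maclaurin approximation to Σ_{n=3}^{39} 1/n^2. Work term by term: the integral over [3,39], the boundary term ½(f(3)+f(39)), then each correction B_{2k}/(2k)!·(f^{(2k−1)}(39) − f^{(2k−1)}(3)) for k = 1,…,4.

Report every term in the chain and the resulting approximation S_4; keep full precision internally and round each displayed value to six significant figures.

S_4 ≈ 0.369619

Integral: ∫_3^39 1/x^2 dx = 0.307692.
Boundary: ½(f(3) + f(39)) = ½(0.111111 + 0.000657462) = 0.0558843.
Integral + boundary = 0.363577.
Correction k=1: B_{2}/2! · (f^{(1)}(39) − f^{(1)}(3)) = 1/12 · (-3.37160e-05 − (-0.0740741)) = 0.00617003.
Running total after k=1: 0.369747.
Correction k=2: B_{4}/4! · (f^{(3)}(39) − f^{(3)}(3)) = −1/720 · (-2.66004e-07 − (-0.0987654)) = -0.000137174.
Running total after k=2: 0.369609.
Correction k=3: B_{6}/6! · (f^{(5)}(39) − f^{(5)}(3)) = 1/30240 · (-5.24663e-09 − (-0.329218)) = 1.08868e-05.
Running total after k=3: 0.369620.
Correction k=4: B_{8}/8! · (f^{(7)}(39) − f^{(7)}(3)) = −1/1209600 · (-1.93170e-10 − (-2.04847)) = -1.69351e-06.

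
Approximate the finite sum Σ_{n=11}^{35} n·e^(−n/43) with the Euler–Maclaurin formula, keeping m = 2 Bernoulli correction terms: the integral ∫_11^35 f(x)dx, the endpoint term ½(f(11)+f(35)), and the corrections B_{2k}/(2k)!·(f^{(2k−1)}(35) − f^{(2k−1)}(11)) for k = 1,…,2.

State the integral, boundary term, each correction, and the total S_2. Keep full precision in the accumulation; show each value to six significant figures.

The integral term ∫_11^35 x·e^(−x/43) dx = 311.725.
Endpoint term: (f(11) + f(35))/2 = (8.51715 + 15.5086)/2 = 12.0129.
Running total after boundary: 323.738.
Order-1 term: 1/12 · (0.0824377 − 0.576213) = -0.0411479.
After k=1: 323.697.
Order-2 term: −1/720 · (0.000523874 − 0.00114915) = 8.68444e-07.

S_2 ≈ 323.697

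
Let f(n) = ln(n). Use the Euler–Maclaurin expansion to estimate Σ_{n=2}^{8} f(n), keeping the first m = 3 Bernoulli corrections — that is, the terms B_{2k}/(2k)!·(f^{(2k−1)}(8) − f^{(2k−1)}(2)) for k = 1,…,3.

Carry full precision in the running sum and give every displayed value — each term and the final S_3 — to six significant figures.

Integral: ∫_2^8 ln(x) dx = 9.24924.
½[f(2) + f(8)] = ½[0.693147 + 2.07944] = 1.38629.
So far: 10.6355.
Correction k=1: B_{2}/2! · (f^{(1)}(8) − f^{(1)}(2)) = 1/12 · (0.125000 − 0.500000) = -0.0312500.
After k=1: 10.6043.
Correction k=2: B_{4}/4! · (f^{(3)}(8) − f^{(3)}(2)) = −1/720 · (0.00390625 − 0.250000) = 0.000341797.
After k=2: 10.6046.
Correction k=3: B_{6}/6! · (f^{(5)}(8) − f^{(5)}(2)) = 1/30240 · (0.000732422 − 0.750000) = -2.47774e-05.

S_3 ≈ 10.6046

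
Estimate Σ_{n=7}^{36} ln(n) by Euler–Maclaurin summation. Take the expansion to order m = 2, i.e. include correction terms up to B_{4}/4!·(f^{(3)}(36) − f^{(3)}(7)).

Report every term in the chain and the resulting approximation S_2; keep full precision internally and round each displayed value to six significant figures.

The integral term ∫_7^36 ln(x) dx = 86.3853.
Endpoint term: (f(7) + f(36))/2 = (1.94591 + 3.58352)/2 = 2.76471.
Integral + boundary = 89.1500.
k=1: B_{2}/(2)! × [f^{(1)}(36) − f^{(1)}(7)] = 1/12 × (0.0277778 − 0.142857) = -0.00958995.
Running total after k=1: 89.1404.
k=2: B_{4}/(4)! × [f^{(3)}(36) − f^{(3)}(7)] = −1/720 × (4.28669e-05 − 0.00583090) = 8.03894e-06.

S_2 ≈ 89.1404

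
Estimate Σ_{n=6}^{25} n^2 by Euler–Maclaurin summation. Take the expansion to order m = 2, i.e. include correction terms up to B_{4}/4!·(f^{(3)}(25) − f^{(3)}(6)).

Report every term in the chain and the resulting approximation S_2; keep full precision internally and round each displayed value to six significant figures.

Integral: ∫_6^25 x^2 dx = 5136.33.
½[f(6) + f(25)] = ½[36.0000 + 625.000] = 330.500.
Integral + boundary = 5466.83.
k=1: B_{2}/(2)! × [f^{(1)}(25) − f^{(1)}(6)] = 1/12 × (50.0000 − 12.0000) = 3.16667.
After k=1: 5470.00.
k=2: B_{4}/(4)! × [f^{(3)}(25) − f^{(3)}(6)] = −1/720 × (0.00000 − 0.00000) = 0.00000.

S_2 ≈ 5470.00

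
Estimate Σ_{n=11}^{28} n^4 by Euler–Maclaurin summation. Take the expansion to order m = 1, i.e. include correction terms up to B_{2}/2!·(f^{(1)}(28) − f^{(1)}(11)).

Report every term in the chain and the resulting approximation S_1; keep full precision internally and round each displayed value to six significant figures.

S_1 ≈ 3.73139e+06

∫_11^28 x^4 dx evaluates to 3.40986e+06.
½[f(11) + f(28)] = ½[14641.0 + 614656] = 314648.
Running total after boundary: 3.72451e+06.
k=1: B_{2}/(2)! × [f^{(1)}(28) − f^{(1)}(11)] = 1/12 × (87808.0 − 5324.00) = 6873.67.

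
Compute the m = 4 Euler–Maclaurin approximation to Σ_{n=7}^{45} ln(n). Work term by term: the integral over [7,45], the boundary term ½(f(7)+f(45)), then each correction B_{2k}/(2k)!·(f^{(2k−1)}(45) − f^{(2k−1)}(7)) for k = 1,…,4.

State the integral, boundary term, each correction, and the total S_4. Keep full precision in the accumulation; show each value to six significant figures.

∫_7^45 ln(x) dx evaluates to 119.678.
½[f(7) + f(45)] = ½[1.94591 + 3.80666] = 2.87629.
Integral + boundary = 122.555.
k=1: B_{2}/(2)! × [f^{(1)}(45) − f^{(1)}(7)] = 1/12 × (0.0222222 − 0.142857) = -0.0100529.
Partial sum through k=1: 122.545.
k=2: B_{4}/(4)! × [f^{(3)}(45) − f^{(3)}(7)] = −1/720 × (2.19479e-05 − 0.00583090) = 8.06799e-06.
Partial sum through k=2: 122.545.
k=3: B_{6}/(6)! × [f^{(5)}(45) − f^{(5)}(7)] = 1/30240 × (1.30061e-07 − 0.00142798) = -4.72171e-08.
Partial sum through k=3: 122.545.
k=4: B_{8}/(8)! × [f^{(7)}(45) − f^{(7)}(7)] = −1/1209600 × (1.92684e-09 − 0.000874271) = 7.22776e-10.

S_4 ≈ 122.545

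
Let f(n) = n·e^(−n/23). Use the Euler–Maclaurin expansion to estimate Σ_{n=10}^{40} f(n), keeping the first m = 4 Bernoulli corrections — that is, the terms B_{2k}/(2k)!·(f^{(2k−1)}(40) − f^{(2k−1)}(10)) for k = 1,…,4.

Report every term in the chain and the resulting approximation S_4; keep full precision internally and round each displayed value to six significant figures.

S_4 ≈ 243.540

∫_10^40 x·e^(−x/23) dx evaluates to 236.830.
Boundary: ½(f(10) + f(40)) = ½(6.47405 + 7.02692) = 6.75049.
Integral + boundary = 243.581.
Order-1 term: 1/12 · (-0.129845 − 0.365925) = -0.0413142.
Partial sum through k=1: 243.540.
Order-2 term: −1/720 · (0.000418716 − 0.00313939) = 3.77871e-06.
Partial sum through k=2: 243.540.
Order-3 term: 1/30240 · (2.04704e-06 − 1.05615e-05) = -2.81563e-10.
Partial sum through k=3: 243.540.
Order-4 term: −1/1209600 · (6.24303e-09 − 2.87117e-08) = 1.85753e-14.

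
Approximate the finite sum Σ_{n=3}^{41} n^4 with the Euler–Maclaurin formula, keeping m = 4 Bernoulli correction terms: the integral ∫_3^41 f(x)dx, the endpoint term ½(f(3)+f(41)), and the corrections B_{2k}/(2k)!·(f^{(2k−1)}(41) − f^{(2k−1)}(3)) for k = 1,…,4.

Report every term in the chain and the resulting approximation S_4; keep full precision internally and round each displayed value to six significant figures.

S_4 ≈ 2.46071e+07

∫_3^41 x^4 dx evaluates to 2.31712e+07.
Boundary: ½(f(3) + f(41)) = ½(81.0000 + 2.82576e+06) = 1.41292e+06.
Running total after boundary: 2.45841e+07.
k=1: B_{2}/(2)! × [f^{(1)}(41) − f^{(1)}(3)] = 1/12 × (275684 − 108.000) = 22964.7.
After k=1: 2.46071e+07.
k=2: B_{4}/(4)! × [f^{(3)}(41) − f^{(3)}(3)] = −1/720 × (984.000 − 72.0000) = -1.26667.
After k=2: 2.46071e+07.
k=3: B_{6}/(6)! × [f^{(5)}(41) − f^{(5)}(3)] = 1/30240 × (0.00000 − 0.00000) = 0.00000.
After k=3: 2.46071e+07.
k=4: B_{8}/(8)! × [f^{(7)}(41) − f^{(7)}(3)] = −1/1209600 × (0.00000 − 0.00000) = 0.00000.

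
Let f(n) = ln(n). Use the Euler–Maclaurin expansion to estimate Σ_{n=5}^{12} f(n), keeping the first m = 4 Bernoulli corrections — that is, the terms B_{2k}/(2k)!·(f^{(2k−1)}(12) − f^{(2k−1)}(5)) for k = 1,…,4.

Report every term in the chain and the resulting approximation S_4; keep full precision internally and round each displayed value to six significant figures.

S_4 ≈ 16.8092

The integral term ∫_5^12 ln(x) dx = 14.7717.
½[f(5) + f(12)] = ½[1.60944 + 2.48491] = 2.04717.
Running total after boundary: 16.8189.
Order-1 term: 1/12 · (0.0833333 − 0.200000) = -0.00972222.
Running total after k=1: 16.8091.
Order-2 term: −1/720 · (0.00115741 − 0.0160000) = 2.06147e-05.
Running total after k=2: 16.8092.
Order-3 term: 1/30240 · (9.64506e-05 − 0.00768000) = -2.50779e-07.
Running total after k=3: 16.8092.
Order-4 term: −1/1209600 · (2.00939e-05 − 0.00921600) = 7.60244e-09.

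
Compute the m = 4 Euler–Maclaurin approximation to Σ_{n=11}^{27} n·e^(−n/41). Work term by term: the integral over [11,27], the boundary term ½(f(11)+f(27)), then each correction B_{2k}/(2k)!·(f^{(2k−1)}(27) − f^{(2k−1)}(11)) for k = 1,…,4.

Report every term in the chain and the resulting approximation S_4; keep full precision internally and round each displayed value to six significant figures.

∫_11^27 x·e^(−x/41) dx evaluates to 187.214.
½[f(11) + f(27)] = ½[8.41152 + 13.9754] = 11.1935.
So far: 198.408.
Correction k=1: B_{2}/2! · (f^{(1)}(27) − f^{(1)}(11)) = 1/12 · (0.176744 − 0.559525) = -0.0318984.
Running total after k=1: 198.376.
Correction k=2: B_{4}/4! · (f^{(3)}(27) − f^{(3)}(11)) = −1/720 · (0.000720976 − 0.00124265) = 7.24546e-07.
Running total after k=2: 198.376.
Correction k=3: B_{6}/6! · (f^{(5)}(27) − f^{(5)}(11)) = 1/30240 · (7.95247e-07 − 1.28046e-06) = -1.60453e-11.
Running total after k=3: 198.376.
Correction k=4: B_{8}/8! · (f^{(7)}(27) − f^{(7)}(11)) = −1/1209600 · (6.91015e-10 − 1.08369e-09) = 3.24630e-16.

S_4 ≈ 198.376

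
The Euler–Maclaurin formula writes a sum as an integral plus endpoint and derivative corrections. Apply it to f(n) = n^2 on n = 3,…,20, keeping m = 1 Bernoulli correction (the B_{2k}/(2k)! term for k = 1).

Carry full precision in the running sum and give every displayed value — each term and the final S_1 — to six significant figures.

Integral: ∫_3^20 x^2 dx = 2657.67.
Boundary: ½(f(3) + f(20)) = ½(9.00000 + 400.000) = 204.500.
Running total after boundary: 2862.17.
Order-1 term: 1/12 · (40.0000 − 6.00000) = 2.83333.

S_1 ≈ 2865.00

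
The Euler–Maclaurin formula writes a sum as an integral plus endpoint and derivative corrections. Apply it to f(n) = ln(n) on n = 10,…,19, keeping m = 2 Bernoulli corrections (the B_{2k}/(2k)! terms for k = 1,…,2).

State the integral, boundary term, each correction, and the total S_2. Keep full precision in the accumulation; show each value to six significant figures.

The integral term ∫_10^19 ln(x) dx = 23.9185.
Endpoint term: (f(10) + f(19))/2 = (2.30259 + 2.94444)/2 = 2.62351.
So far: 26.5420.
k=1: B_{2}/(2)! × [f^{(1)}(19) − f^{(1)}(10)] = 1/12 × (0.0526316 − 0.100000) = -0.00394737.
Running total after k=1: 26.5381.
k=2: B_{4}/(4)! × [f^{(3)}(19) − f^{(3)}(10)] = −1/720 × (0.000291588 − 0.00200000) = 2.37279e-06.

S_2 ≈ 26.5381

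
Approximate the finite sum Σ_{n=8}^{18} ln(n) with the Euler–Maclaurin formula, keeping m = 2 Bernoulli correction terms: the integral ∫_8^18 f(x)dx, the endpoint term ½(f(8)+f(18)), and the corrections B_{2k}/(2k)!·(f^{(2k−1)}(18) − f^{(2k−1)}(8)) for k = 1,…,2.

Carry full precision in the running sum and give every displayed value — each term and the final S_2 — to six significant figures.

S_2 ≈ 27.8703

Integral: ∫_8^18 ln(x) dx = 25.3912.
Boundary: ½(f(8) + f(18)) = ½(2.07944 + 2.89037) = 2.48491.
Integral + boundary = 27.8761.
Order-1 term: 1/12 · (0.0555556 − 0.125000) = -0.00578704.
Partial sum through k=1: 27.8703.
Order-2 term: −1/720 · (0.000342936 − 0.00390625) = 4.94905e-06.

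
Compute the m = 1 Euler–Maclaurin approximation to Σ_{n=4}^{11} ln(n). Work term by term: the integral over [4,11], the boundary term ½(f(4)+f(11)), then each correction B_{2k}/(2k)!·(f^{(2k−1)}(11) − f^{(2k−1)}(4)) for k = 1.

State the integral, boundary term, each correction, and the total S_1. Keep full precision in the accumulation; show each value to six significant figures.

S_1 ≈ 15.7105

∫_4^11 ln(x) dx evaluates to 13.8317.
½[f(4) + f(11)] = ½[1.38629 + 2.39790] = 1.89209.
Running total after boundary: 15.7238.
Correction k=1: B_{2}/2! · (f^{(1)}(11) − f^{(1)}(4)) = 1/12 · (0.0909091 − 0.250000) = -0.0132576.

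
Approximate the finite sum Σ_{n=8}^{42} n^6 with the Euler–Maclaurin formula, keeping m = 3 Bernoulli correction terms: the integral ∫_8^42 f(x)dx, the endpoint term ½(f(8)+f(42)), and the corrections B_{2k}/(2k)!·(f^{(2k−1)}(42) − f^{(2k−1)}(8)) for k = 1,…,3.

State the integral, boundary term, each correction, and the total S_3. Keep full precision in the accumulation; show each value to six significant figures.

S_3 ≈ 3.57439e+10

The integral term ∫_8^42 x^6 dx = 3.29339e+10.
Endpoint term: (f(8) + f(42))/2 = (262144 + 5.48903e+09)/2 = 2.74465e+09.
So far: 3.56785e+10.
Correction k=1: B_{2}/2! · (f^{(1)}(42) − f^{(1)}(8)) = 1/12 · (7.84147e+08 − 196608) = 6.53292e+07.
Partial sum through k=1: 3.57439e+10.
Correction k=2: B_{4}/4! · (f^{(3)}(42) − f^{(3)}(8)) = −1/720 · (8.89056e+06 − 61440.0) = -12262.7.
Partial sum through k=2: 3.57439e+10.
Correction k=3: B_{6}/6! · (f^{(5)}(42) − f^{(5)}(8)) = 1/30240 · (30240.0 − 5760.00) = 0.809524.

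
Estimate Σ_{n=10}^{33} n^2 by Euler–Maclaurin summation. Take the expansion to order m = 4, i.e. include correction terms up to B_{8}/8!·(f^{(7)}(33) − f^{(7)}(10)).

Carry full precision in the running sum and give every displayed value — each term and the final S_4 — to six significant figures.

The integral term ∫_10^33 x^2 dx = 11645.7.
Endpoint term: (f(10) + f(33))/2 = (100.000 + 1089.00)/2 = 594.500.
Integral + boundary = 12240.2.
Correction k=1: B_{2}/2! · (f^{(1)}(33) − f^{(1)}(10)) = 1/12 · (66.0000 − 20.0000) = 3.83333.
Running total after k=1: 12244.0.
Correction k=2: B_{4}/4! · (f^{(3)}(33) − f^{(3)}(10)) = −1/720 · (0.00000 − 0.00000) = 0.00000.
Running total after k=2: 12244.0.
Correction k=3: B_{6}/6! · (f^{(5)}(33) − f^{(5)}(10)) = 1/30240 · (0.00000 − 0.00000) = 0.00000.
Running total after k=3: 12244.0.
Correction k=4: B_{8}/8! · (f^{(7)}(33) − f^{(7)}(10)) = −1/1209600 · (0.00000 − 0.00000) = 0.00000.

S_4 ≈ 12244.0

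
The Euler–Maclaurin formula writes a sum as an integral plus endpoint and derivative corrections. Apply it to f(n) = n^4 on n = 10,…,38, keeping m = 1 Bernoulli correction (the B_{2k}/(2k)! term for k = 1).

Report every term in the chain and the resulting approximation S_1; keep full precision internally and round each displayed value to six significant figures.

S_1 ≈ 1.68926e+07

The integral term ∫_10^38 x^4 dx = 1.58270e+07.
Endpoint term: (f(10) + f(38))/2 = (10000.0 + 2.08514e+06)/2 = 1.04757e+06.
Integral + boundary = 1.68746e+07.
Correction k=1: B_{2}/2! · (f^{(1)}(38) − f^{(1)}(10)) = 1/12 · (219488 − 4000.00) = 17957.3.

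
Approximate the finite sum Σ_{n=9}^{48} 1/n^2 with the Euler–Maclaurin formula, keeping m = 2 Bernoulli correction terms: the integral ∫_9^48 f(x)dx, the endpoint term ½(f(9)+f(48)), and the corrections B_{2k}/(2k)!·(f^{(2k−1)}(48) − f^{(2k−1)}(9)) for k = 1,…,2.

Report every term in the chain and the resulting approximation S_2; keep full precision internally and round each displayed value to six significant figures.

S_2 ≈ 0.0968942

Integral: ∫_9^48 1/x^2 dx = 0.0902778.
Boundary: ½(f(9) + f(48)) = ½(0.0123457 + 0.000434028) = 0.00638985.
Integral + boundary = 0.0966676.
Correction k=1: B_{2}/2! · (f^{(1)}(48) − f^{(1)}(9)) = 1/12 · (-1.80845e-05 − (-0.00274348)) = 0.000227117.
Partial sum through k=1: 0.0968947.
Correction k=2: B_{4}/4! · (f^{(3)}(48) − f^{(3)}(9)) = −1/720 · (-9.41901e-08 − (-0.000406442)) = -5.64372e-07.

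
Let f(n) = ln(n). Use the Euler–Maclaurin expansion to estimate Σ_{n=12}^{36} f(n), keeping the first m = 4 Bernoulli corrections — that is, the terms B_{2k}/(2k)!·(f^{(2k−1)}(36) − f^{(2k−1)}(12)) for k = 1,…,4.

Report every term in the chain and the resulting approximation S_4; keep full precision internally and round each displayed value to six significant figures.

∫_12^36 ln(x) dx evaluates to 75.1878.
½[f(12) + f(36)] = ½[2.48491 + 3.58352] = 3.03421.
Running total after boundary: 78.2220.
k=1: B_{2}/(2)! × [f^{(1)}(36) − f^{(1)}(12)] = 1/12 × (0.0277778 − 0.0833333) = -0.00462963.
After k=1: 78.2174.
k=2: B_{4}/(4)! × [f^{(3)}(36) − f^{(3)}(12)] = −1/720 × (4.28669e-05 − 0.00115741) = 1.54797e-06.
After k=2: 78.2174.
k=3: B_{6}/(6)! × [f^{(5)}(36) − f^{(5)}(12)] = 1/30240 × (3.96916e-07 − 9.64506e-05) = -3.17638e-09.
After k=3: 78.2174.
k=4: B_{8}/(8)! × [f^{(7)}(36) − f^{(7)}(12)] = −1/1209600 × (9.18787e-09 − 2.00939e-05) = 1.66044e-11.

S_4 ≈ 78.2174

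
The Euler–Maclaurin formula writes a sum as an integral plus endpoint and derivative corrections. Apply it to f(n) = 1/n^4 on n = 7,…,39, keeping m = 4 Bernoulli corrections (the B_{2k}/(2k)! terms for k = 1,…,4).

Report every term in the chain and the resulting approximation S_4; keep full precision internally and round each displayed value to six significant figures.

∫_7^39 1/x^4 dx evaluates to 0.000966198.
½[f(7) + f(39)] = ½[0.000416493 + 4.32257e-07] = 0.000208463.
Running total after boundary: 0.00117466.
Order-1 term: 1/12 · (-4.43340e-08 − (-0.000237996)) = 1.98293e-05.
Partial sum through k=1: 0.00119449.
Order-2 term: −1/720 · (-8.74438e-10 − (-0.000145712)) = -2.02376e-07.
Partial sum through k=2: 0.00119429.
Order-3 term: 1/30240 · (-3.21950e-11 − (-0.000166528)) = 5.50687e-09.
Partial sum through k=3: 0.00119429.
Order-4 term: −1/1209600 · (-1.90503e-12 − (-0.000305868)) = -2.52867e-10.

S_4 ≈ 0.00119429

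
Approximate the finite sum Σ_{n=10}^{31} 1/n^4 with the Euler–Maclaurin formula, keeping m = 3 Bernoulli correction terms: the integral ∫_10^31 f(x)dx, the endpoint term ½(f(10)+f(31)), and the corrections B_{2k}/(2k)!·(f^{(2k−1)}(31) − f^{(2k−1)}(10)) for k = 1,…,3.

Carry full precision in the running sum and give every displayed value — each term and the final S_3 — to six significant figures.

Integral: ∫_10^31 1/x^4 dx = 0.000322144.
Boundary: ½(f(10) + f(31)) = ½(0.000100000 + 1.08281e-06) = 5.05414e-05.
Running total after boundary: 0.000372686.
Order-1 term: 1/12 · (-1.39718e-07 − (-4.00000e-05)) = 3.32169e-06.
Running total after k=1: 0.000376007.
Order-2 term: −1/720 · (-4.36164e-09 − (-1.20000e-05)) = -1.66606e-08.
Running total after k=2: 0.000375991.
Order-3 term: 1/30240 · (-2.54164e-10 − (-6.72000e-06)) = 2.22214e-10.

S_3 ≈ 0.000375991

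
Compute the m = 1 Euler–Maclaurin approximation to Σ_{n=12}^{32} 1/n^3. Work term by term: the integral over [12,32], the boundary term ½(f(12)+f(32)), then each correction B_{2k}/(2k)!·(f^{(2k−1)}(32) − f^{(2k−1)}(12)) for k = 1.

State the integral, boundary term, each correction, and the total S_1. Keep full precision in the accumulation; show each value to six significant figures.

S_1 ≈ 0.00330037

The integral term ∫_12^32 1/x^3 dx = 0.00298394.
Boundary: ½(f(12) + f(32)) = ½(0.000578704 + 3.05176e-05) = 0.000304611.
Integral + boundary = 0.00328855.
k=1: B_{2}/(2)! × [f^{(1)}(32) − f^{(1)}(12)] = 1/12 × (-2.86102e-06 − (-0.000144676)) = 1.18179e-05.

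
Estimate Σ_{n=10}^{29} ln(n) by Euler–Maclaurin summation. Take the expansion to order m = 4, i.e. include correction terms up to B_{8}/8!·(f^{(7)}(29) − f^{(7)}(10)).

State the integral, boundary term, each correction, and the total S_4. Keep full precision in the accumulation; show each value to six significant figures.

The integral term ∫_10^29 ln(x) dx = 55.6257.
½[f(10) + f(29)] = ½[2.30259 + 3.36730] = 2.83494.
So far: 58.4607.
Order-1 term: 1/12 · (0.0344828 − 0.100000) = -0.00545977.
Running total after k=1: 58.4552.
Order-2 term: −1/720 · (8.20042e-05 − 0.00200000) = 2.66388e-06.
Running total after k=2: 58.4552.
Order-3 term: 1/30240 · (1.17010e-06 − 0.000240000) = -7.89781e-09.
Running total after k=3: 58.4552.
Order-4 term: −1/1209600 · (4.17394e-08 − 7.20000e-05) = 5.94893e-11.

S_4 ≈ 58.4552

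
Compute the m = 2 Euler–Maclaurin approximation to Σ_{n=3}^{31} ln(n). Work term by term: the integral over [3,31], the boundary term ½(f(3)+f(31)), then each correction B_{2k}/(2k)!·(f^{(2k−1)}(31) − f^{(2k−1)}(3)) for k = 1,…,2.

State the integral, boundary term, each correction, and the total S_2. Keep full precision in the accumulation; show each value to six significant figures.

S_2 ≈ 77.3991

Integral: ∫_3^31 ln(x) dx = 75.1578.
½[f(3) + f(31)] = ½[1.09861 + 3.43399] = 2.26630.
So far: 77.4241.
k=1: B_{2}/(2)! × [f^{(1)}(31) − f^{(1)}(3)] = 1/12 × (0.0322581 − 0.333333) = -0.0250896.
Running total after k=1: 77.3990.
k=2: B_{4}/(4)! × [f^{(3)}(31) − f^{(3)}(3)] = −1/720 × (6.71344e-05 − 0.0740741) = 0.000102787.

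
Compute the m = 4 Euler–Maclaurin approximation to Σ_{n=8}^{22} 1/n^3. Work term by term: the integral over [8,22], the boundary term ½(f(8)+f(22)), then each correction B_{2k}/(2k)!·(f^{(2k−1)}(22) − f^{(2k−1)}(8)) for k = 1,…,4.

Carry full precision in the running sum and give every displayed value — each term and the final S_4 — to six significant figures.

S_4 ≈ 0.00786262

Integral: ∫_8^22 1/x^3 dx = 0.00677944.
½[f(8) + f(22)] = ½[0.00195312 + 9.39144e-05] = 0.00102352.
Integral + boundary = 0.00780296.
k=1: B_{2}/(2)! × [f^{(1)}(22) − f^{(1)}(8)] = 1/12 × (-1.28065e-05 − (-0.000732422)) = 5.99679e-05.
Running total after k=1: 0.00786293.
k=2: B_{4}/(4)! × [f^{(3)}(22) − f^{(3)}(8)] = −1/720 × (-5.29194e-07 − (-0.000228882)) = -3.17156e-07.
Running total after k=2: 0.00786261.
k=3: B_{6}/(6)! × [f^{(5)}(22) − f^{(5)}(8)] = 1/30240 × (-4.59218e-08 − (-0.000150204)) = 4.96554e-09.
Running total after k=3: 0.00786262.
k=4: B_{8}/(8)! × [f^{(7)}(22) − f^{(7)}(8)] = −1/1209600 × (-6.83135e-09 − (-0.000168979)) = -1.39693e-10.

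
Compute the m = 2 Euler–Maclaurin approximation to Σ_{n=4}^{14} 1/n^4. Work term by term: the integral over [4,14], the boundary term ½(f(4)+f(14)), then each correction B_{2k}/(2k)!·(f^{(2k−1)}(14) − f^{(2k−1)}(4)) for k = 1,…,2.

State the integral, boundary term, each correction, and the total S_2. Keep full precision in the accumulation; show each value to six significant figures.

The integral term ∫_4^14 1/x^4 dx = 0.00508686.
½[f(4) + f(14)] = ½[0.00390625 + 2.60308e-05] = 0.00196614.
Integral + boundary = 0.00705300.
Correction k=1: B_{2}/2! · (f^{(1)}(14) − f^{(1)}(4)) = 1/12 · (-7.43738e-06 − (-0.00390625)) = 0.000324901.
After k=1: 0.00737790.
Correction k=2: B_{4}/4! · (f^{(3)}(14) − f^{(3)}(4)) = −1/720 · (-1.13837e-06 − (-0.00732422)) = -1.01709e-05.

S_2 ≈ 0.00736773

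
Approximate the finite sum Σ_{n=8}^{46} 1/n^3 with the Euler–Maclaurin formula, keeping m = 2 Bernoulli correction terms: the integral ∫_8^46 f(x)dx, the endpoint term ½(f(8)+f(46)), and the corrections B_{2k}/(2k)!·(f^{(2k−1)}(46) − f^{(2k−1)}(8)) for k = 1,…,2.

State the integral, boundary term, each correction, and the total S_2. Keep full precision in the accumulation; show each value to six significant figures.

S_2 ≈ 0.00861857

Integral: ∫_8^46 1/x^3 dx = 0.00757621.
Boundary: ½(f(8) + f(46)) = ½(0.00195312 + 1.02737e-05) = 0.000981699.
Running total after boundary: 0.00855790.
k=1: B_{2}/(2)! × [f^{(1)}(46) − f^{(1)}(8)] = 1/12 × (-6.70023e-07 − (-0.000732422)) = 6.09793e-05.
Running total after k=1: 0.00861888.
k=2: B_{4}/(4)! × [f^{(3)}(46) − f^{(3)}(8)] = −1/720 × (-6.33292e-09 − (-0.000228882)) = -3.17883e-07.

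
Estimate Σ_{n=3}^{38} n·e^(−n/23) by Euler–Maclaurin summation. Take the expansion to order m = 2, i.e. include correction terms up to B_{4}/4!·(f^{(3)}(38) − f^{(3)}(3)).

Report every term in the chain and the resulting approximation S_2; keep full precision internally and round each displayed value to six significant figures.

∫_3^38 x·e^(−x/23) dx evaluates to 256.012.
Endpoint term: (f(3) + f(38))/2 = (2.63314 + 7.28205)/2 = 4.95759.
Running total after boundary: 260.970.
Order-1 term: 1/12 · (-0.124978 − 0.763229) = -0.0740173.
Partial sum through k=1: 260.895.
Order-2 term: −1/720 · (0.000488257 − 0.00476117) = 5.93460e-06.

S_2 ≈ 260.895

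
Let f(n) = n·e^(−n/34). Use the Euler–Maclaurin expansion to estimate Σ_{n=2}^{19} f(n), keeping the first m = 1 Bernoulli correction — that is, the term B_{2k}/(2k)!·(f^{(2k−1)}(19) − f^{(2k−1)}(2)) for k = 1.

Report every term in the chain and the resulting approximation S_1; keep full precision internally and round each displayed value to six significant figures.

Integral: ∫_2^19 x·e^(−x/34) dx = 123.546.
Endpoint term: (f(2) + f(19))/2 = (1.88575 + 10.8657)/2 = 6.37575.
Integral + boundary = 129.922.
Order-1 term: 1/12 · (0.252301 − 0.887410) = -0.0529258.

S_1 ≈ 129.869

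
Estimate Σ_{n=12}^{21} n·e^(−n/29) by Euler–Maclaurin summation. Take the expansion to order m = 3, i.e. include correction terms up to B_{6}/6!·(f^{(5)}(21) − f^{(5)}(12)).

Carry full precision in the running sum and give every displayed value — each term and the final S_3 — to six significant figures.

S_3 ≈ 92.2519

Integral: ∫_12^21 x·e^(−x/29) dx = 83.2165.
Endpoint term: (f(12) + f(21))/2 = (7.93365 + 10.1796)/2 = 9.05662.
So far: 92.2731.
Correction k=1: B_{2}/2! · (f^{(1)}(21) − f^{(1)}(12)) = 1/12 · (0.133722 − 0.387563) = -0.0211535.
After k=1: 92.2519.
Correction k=2: B_{4}/4! · (f^{(3)}(21) − f^{(3)}(12)) = −1/720 · (0.00131178 − 0.00203310) = 1.00184e-06.
After k=2: 92.2519.
Correction k=3: B_{6}/6! · (f^{(5)}(21) − f^{(5)}(12)) = 1/30240 · (2.93051e-06 − 4.28700e-06) = -4.48576e-11.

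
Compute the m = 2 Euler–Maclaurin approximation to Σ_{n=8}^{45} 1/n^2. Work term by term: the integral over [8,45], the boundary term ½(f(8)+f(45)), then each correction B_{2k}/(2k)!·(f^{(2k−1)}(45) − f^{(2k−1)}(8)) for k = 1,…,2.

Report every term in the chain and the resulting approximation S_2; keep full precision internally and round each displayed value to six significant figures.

S_2 ≈ 0.111160

∫_8^45 1/x^2 dx evaluates to 0.102778.
Boundary: ½(f(8) + f(45)) = ½(0.0156250 + 0.000493827) = 0.00805941.
So far: 0.110837.
Correction k=1: B_{2}/2! · (f^{(1)}(45) − f^{(1)}(8)) = 1/12 · (-2.19479e-05 − (-0.00390625)) = 0.000323692.
Running total after k=1: 0.111161.
Correction k=2: B_{4}/4! · (f^{(3)}(45) − f^{(3)}(8)) = −1/720 · (-1.30061e-07 − (-0.000732422)) = -1.01707e-06.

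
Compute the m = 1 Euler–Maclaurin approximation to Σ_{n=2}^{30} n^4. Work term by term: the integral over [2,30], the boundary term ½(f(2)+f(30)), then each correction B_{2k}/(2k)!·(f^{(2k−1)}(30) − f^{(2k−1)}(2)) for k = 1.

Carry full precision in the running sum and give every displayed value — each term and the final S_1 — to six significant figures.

Integral: ∫_2^30 x^4 dx = 4.85999e+06.
½[f(2) + f(30)] = ½[16.0000 + 810000] = 405008.
Running total after boundary: 5.26500e+06.
Correction k=1: B_{2}/2! · (f^{(1)}(30) − f^{(1)}(2)) = 1/12 · (108000 − 32.0000) = 8997.33.

S_1 ≈ 5.27400e+06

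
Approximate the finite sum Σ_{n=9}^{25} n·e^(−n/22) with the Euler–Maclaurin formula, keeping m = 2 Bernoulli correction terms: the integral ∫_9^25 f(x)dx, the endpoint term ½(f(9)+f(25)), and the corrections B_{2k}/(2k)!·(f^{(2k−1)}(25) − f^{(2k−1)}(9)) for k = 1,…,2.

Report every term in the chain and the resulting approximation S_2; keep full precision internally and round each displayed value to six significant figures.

S_2 ≈ 128.089

∫_9^25 x·e^(−x/22) dx evaluates to 121.124.
Boundary: ½(f(9) + f(25)) = ½(5.97828 + 8.02460) = 7.00144.
Running total after boundary: 128.125.
k=1: B_{2}/(2)! × [f^{(1)}(25) − f^{(1)}(9)] = 1/12 × (-0.0437706 − 0.392514) = -0.0363570.
After k=1: 128.089.
k=2: B_{4}/(4)! × [f^{(3)}(25) − f^{(3)}(9)] = −1/720 × (0.00123595 − 0.00355583) = 3.22206e-06.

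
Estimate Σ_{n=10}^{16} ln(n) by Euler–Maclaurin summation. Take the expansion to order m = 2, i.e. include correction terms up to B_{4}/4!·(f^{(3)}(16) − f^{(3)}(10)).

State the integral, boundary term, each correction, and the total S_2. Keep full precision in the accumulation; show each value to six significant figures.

S_2 ≈ 17.8700

∫_10^16 ln(x) dx evaluates to 15.3356.
½[f(10) + f(16)] = ½[2.30259 + 2.77259] = 2.53759.
So far: 17.8732.
k=1: B_{2}/(2)! × [f^{(1)}(16) − f^{(1)}(10)] = 1/12 × (0.0625000 − 0.100000) = -0.00312500.
After k=1: 17.8700.
k=2: B_{4}/(4)! × [f^{(3)}(16) − f^{(3)}(10)] = −1/720 × (0.000488281 − 0.00200000) = 2.09961e-06.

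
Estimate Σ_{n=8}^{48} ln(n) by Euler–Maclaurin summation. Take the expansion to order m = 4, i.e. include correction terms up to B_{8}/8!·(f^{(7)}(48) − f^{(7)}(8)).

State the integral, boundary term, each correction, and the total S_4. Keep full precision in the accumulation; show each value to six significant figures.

∫_8^48 ln(x) dx evaluates to 129.182.
Boundary: ½(f(8) + f(48)) = ½(2.07944 + 3.87120) = 2.97532.
So far: 132.157.
Correction k=1: B_{2}/2! · (f^{(1)}(48) − f^{(1)}(8)) = 1/12 · (0.0208333 − 0.125000) = -0.00868056.
Running total after k=1: 132.149.
Correction k=2: B_{4}/4! · (f^{(3)}(48) − f^{(3)}(8)) = −1/720 · (1.80845e-05 − 0.00390625) = 5.40023e-06.
Running total after k=2: 132.149.
Correction k=3: B_{6}/6! · (f^{(5)}(48) − f^{(5)}(8)) = 1/30240 · (9.41901e-08 − 0.000732422) = -2.42172e-08.
Running total after k=3: 132.149.
Correction k=4: B_{8}/8! · (f^{(7)}(48) − f^{(7)}(8)) = −1/1209600 · (1.22643e-09 − 0.000343323) = 2.83831e-10.

S_4 ≈ 132.149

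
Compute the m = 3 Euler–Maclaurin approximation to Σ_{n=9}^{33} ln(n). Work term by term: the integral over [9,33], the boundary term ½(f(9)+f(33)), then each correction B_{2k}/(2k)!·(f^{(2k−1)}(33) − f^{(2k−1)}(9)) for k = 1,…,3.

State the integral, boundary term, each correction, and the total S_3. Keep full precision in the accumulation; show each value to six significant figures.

S_3 ≈ 74.4499

Integral: ∫_9^33 ln(x) dx = 71.6097.
Endpoint term: (f(9) + f(33))/2 = (2.19722 + 3.49651)/2 = 2.84687.
Integral + boundary = 74.4566.
Order-1 term: 1/12 · (0.0303030 − 0.111111) = -0.00673401.
Partial sum through k=1: 74.4499.
Order-2 term: −1/720 · (5.56529e-05 − 0.00274348) = 3.73310e-06.
Partial sum through k=2: 74.4499.
Order-3 term: 1/30240 · (6.13256e-07 − 0.000406442) = -1.34203e-08.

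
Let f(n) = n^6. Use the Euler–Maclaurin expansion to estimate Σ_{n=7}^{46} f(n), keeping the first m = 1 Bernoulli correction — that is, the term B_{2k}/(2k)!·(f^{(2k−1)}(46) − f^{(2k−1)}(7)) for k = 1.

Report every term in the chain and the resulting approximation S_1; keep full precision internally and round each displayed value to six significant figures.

S_1 ≈ 6.70997e+10

Integral: ∫_7^46 x^6 dx = 6.22595e+10.
Boundary: ½(f(7) + f(46)) = ½(117649 + 9.47430e+09) = 4.73721e+09.
So far: 6.69968e+10.
Order-1 term: 1/12 · (1.23578e+09 − 100842) = 1.02973e+08.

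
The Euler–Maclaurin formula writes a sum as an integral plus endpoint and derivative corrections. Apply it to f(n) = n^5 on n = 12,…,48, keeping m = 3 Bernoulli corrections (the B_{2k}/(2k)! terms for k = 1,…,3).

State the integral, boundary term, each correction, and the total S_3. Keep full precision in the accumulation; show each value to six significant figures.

S_3 ≈ 2.16766e+09

Integral: ∫_12^48 x^5 dx = 2.03793e+09.
Boundary: ½(f(12) + f(48)) = ½(248832 + 2.54804e+08) = 1.27526e+08.
Running total after boundary: 2.16546e+09.
k=1: B_{2}/(2)! × [f^{(1)}(48) − f^{(1)}(12)] = 1/12 × (2.65421e+07 − 103680) = 2.20320e+06.
Partial sum through k=1: 2.16766e+09.
k=2: B_{4}/(4)! × [f^{(3)}(48) − f^{(3)}(12)] = −1/720 × (138240 − 8640.00) = -180.000.
Partial sum through k=2: 2.16766e+09.
k=3: B_{6}/(6)! × [f^{(5)}(48) − f^{(5)}(12)] = 1/30240 × (120.000 − 120.000) = 0.00000.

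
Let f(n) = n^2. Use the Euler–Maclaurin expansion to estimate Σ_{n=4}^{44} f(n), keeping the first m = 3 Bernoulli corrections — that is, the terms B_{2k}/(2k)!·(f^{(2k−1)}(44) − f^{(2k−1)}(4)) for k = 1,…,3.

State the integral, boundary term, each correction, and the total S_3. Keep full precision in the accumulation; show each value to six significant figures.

∫_4^44 x^2 dx evaluates to 28373.3.
Endpoint term: (f(4) + f(44))/2 = (16.0000 + 1936.00)/2 = 976.000.
Integral + boundary = 29349.3.
Correction k=1: B_{2}/2! · (f^{(1)}(44) − f^{(1)}(4)) = 1/12 · (88.0000 − 8.00000) = 6.66667.
Partial sum through k=1: 29356.0.
Correction k=2: B_{4}/4! · (f^{(3)}(44) − f^{(3)}(4)) = −1/720 · (0.00000 − 0.00000) = 0.00000.
Partial sum through k=2: 29356.0.
Correction k=3: B_{6}/6! · (f^{(5)}(44) − f^{(5)}(4)) = 1/30240 · (0.00000 − 0.00000) = 0.00000.

S_3 ≈ 29356.0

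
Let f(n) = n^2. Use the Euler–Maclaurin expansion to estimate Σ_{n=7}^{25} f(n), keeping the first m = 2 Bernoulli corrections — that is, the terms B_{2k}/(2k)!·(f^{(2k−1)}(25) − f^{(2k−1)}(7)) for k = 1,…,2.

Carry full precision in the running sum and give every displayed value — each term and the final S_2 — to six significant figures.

Integral: ∫_7^25 x^2 dx = 5094.00.
½[f(7) + f(25)] = ½[49.0000 + 625.000] = 337.000.
Running total after boundary: 5431.00.
k=1: B_{2}/(2)! × [f^{(1)}(25) − f^{(1)}(7)] = 1/12 × (50.0000 − 14.0000) = 3.00000.
Partial sum through k=1: 5434.00.
k=2: B_{4}/(4)! × [f^{(3)}(25) − f^{(3)}(7)] = −1/720 × (0.00000 − 0.00000) = 0.00000.

S_2 ≈ 5434.00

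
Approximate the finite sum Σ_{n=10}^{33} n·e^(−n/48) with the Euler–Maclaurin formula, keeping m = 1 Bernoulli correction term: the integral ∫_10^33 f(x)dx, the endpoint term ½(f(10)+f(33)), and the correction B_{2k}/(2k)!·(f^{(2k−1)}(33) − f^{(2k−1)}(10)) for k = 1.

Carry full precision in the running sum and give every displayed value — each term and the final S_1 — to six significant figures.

S_1 ≈ 317.738

The integral term ∫_10^33 x·e^(−x/48) dx = 305.422.
Boundary: ½(f(10) + f(33)) = ½(8.11936 + 16.5934) = 12.3564.
Integral + boundary = 317.778.
Correction k=1: B_{2}/2! · (f^{(1)}(33) − f^{(1)}(10)) = 1/12 · (0.157135 − 0.642783) = -0.0404707.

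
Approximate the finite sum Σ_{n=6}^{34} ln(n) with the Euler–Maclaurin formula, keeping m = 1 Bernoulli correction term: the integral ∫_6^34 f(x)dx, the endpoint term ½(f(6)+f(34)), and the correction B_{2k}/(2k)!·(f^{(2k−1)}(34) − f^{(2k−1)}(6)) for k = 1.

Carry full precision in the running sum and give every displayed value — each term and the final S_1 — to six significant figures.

S_1 ≈ 83.7933

The integral term ∫_6^34 ln(x) dx = 81.1457.
Boundary: ½(f(6) + f(34)) = ½(1.79176 + 3.52636) = 2.65906.
Integral + boundary = 83.8048.
Order-1 term: 1/12 · (0.0294118 − 0.166667) = -0.0114379.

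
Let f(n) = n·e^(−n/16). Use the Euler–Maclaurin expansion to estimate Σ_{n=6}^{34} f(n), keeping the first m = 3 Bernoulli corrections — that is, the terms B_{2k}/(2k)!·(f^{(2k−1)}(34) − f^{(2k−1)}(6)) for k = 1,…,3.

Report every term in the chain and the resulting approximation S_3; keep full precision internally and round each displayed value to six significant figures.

∫_6^34 x·e^(−x/16) dx evaluates to 146.379.
Boundary: ½(f(6) + f(34)) = ½(4.12374 + 4.06072) = 4.09223.
So far: 150.472.
Order-1 term: 1/12 · (-0.134362 − 0.429556) = -0.0469932.
Running total after k=1: 150.425.
Order-2 term: −1/720 · (0.000408218 − 0.00704740) = 9.22109e-06.
Running total after k=2: 150.425.
Order-3 term: 1/30240 · (5.23941e-06 − 4.85033e-05) = -1.43068e-09.

S_3 ≈ 150.425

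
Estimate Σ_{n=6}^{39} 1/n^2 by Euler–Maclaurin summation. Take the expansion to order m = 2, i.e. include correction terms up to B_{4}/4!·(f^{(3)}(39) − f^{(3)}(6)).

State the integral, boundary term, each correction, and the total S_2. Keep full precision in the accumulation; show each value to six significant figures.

S_2 ≈ 0.156008

∫_6^39 1/x^2 dx evaluates to 0.141026.
½[f(6) + f(39)] = ½[0.0277778 + 0.000657462] = 0.0142176.
Running total after boundary: 0.155243.
Order-1 term: 1/12 · (-3.37160e-05 − (-0.00925926)) = 0.000768795.
Running total after k=1: 0.156012.
Order-2 term: −1/720 · (-2.66004e-07 − (-0.00308642)) = -4.28632e-06.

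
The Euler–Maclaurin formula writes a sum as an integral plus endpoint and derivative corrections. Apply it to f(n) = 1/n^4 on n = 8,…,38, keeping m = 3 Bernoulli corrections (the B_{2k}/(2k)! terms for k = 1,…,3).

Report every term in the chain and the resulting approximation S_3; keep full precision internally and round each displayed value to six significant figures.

S_3 ≈ 0.000777368

Integral: ∫_8^38 1/x^4 dx = 0.000644967.
Boundary: ½(f(8) + f(38)) = ½(0.000244141 + 4.79585e-07) = 0.000122310.
Running total after boundary: 0.000767277.
Order-1 term: 1/12 · (-5.04826e-08 − (-0.000122070)) = 1.01683e-05.
Running total after k=1: 0.000777445.
Order-2 term: −1/720 · (-1.04881e-09 − (-5.72205e-05)) = -7.94714e-08.
Running total after k=2: 0.000777366.
Order-3 term: 1/30240 · (-4.06740e-11 − (-5.00679e-05)) = 1.65568e-09.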